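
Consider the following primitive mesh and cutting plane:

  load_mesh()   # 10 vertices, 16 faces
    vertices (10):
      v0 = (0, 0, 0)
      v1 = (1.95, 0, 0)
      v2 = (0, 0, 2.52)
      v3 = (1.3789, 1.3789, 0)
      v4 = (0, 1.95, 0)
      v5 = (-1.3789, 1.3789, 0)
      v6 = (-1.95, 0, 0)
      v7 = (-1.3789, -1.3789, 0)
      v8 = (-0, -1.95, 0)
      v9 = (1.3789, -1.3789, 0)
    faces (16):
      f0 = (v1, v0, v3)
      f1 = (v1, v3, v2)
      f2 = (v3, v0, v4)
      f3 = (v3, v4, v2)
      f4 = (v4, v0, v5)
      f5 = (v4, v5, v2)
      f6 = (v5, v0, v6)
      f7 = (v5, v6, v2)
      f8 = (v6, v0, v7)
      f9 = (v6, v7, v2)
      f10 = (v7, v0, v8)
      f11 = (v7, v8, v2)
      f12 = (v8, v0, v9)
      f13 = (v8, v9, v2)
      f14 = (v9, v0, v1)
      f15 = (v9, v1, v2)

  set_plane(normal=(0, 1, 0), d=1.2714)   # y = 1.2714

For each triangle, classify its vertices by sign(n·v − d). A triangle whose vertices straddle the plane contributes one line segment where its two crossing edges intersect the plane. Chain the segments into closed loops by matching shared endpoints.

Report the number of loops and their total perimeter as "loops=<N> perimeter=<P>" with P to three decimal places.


loops=1 perimeter=6.228

Straddling triangles (8 of 16):
  (v1,v0,v3) [--+] → (1.2714, 1.2714, 0)–(1.42342, 1.2714, 0)  len=0.1520
  (v1,v3,v2) [-+-] → (1.42342, 1.2714, 0)–(1.2714, 1.2714, 0.196461)  len=0.2484
  (v3,v0,v4) [+-+] → (1.2714, 1.2714, 0)–(0, 1.2714, 0)  len=1.2714
  (v3,v4,v2) [++-] → (0, 1.2714, 0.87696)–(1.2714, 1.2714, 0.196461)  len=1.4421
  (v4,v0,v5) [+-+] → (0, 1.2714, 0)–(-1.2714, 1.2714, 0)  len=1.2714
  (v4,v5,v2) [++-] → (-1.2714, 1.2714, 0.196461)–(0, 1.2714, 0.87696)  len=1.4421
  (v5,v0,v6) [+--] → (-1.2714, 1.2714, 0)–(-1.42342, 1.2714, 0)  len=0.1520
  (v5,v6,v2) [+--] → (-1.42342, 1.2714, 0)–(-1.2714, 1.2714, 0.196461)  len=0.2484

Chained into 1 loop(s):
  loop 1: 8 segments, perimeter = 6.2278
Total perimeter = 6.228


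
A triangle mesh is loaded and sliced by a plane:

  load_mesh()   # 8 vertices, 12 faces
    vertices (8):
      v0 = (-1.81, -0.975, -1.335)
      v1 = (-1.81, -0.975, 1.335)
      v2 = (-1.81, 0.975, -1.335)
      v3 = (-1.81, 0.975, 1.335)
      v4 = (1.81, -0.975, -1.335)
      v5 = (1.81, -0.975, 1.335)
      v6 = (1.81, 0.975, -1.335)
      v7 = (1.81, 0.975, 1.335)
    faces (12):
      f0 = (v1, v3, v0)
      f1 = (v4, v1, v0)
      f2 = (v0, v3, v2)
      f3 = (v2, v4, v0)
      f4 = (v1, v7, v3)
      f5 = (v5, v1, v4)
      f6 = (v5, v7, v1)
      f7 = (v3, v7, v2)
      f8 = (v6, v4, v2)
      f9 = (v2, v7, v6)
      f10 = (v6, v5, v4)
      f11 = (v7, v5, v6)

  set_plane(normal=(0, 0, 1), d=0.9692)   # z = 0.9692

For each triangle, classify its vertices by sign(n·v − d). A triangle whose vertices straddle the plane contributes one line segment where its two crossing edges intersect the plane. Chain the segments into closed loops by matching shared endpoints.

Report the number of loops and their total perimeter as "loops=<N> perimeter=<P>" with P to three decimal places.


loops=1 perimeter=11.140

Straddling triangles (8 of 12):
  (v1,v3,v0) [++-] → (-1.81, 0.707843, 0.9692)–(-1.81, -0.975, 0.9692)  len=1.6828
  (v4,v1,v0) [-+-] → (-1.31405, -0.975, 0.9692)–(-1.81, -0.975, 0.9692)  len=0.4960
  (v0,v3,v2) [-+-] → (-1.81, 0.707843, 0.9692)–(-1.81, 0.975, 0.9692)  len=0.2672
  (v5,v1,v4) [++-] → (-1.31405, -0.975, 0.9692)–(1.81, -0.975, 0.9692)  len=3.1240
  (v3,v7,v2) [++-] → (1.31405, 0.975, 0.9692)–(-1.81, 0.975, 0.9692)  len=3.1240
  (v2,v7,v6) [-+-] → (1.31405, 0.975, 0.9692)–(1.81, 0.975, 0.9692)  len=0.4960
  (v6,v5,v4) [-+-] → (1.81, -0.707843, 0.9692)–(1.81, -0.975, 0.9692)  len=0.2672
  (v7,v5,v6) [++-] → (1.81, -0.707843, 0.9692)–(1.81, 0.975, 0.9692)  len=1.6828

Chained into 1 loop(s):
  loop 1: 8 segments, perimeter = 11.1400
Total perimeter = 11.140


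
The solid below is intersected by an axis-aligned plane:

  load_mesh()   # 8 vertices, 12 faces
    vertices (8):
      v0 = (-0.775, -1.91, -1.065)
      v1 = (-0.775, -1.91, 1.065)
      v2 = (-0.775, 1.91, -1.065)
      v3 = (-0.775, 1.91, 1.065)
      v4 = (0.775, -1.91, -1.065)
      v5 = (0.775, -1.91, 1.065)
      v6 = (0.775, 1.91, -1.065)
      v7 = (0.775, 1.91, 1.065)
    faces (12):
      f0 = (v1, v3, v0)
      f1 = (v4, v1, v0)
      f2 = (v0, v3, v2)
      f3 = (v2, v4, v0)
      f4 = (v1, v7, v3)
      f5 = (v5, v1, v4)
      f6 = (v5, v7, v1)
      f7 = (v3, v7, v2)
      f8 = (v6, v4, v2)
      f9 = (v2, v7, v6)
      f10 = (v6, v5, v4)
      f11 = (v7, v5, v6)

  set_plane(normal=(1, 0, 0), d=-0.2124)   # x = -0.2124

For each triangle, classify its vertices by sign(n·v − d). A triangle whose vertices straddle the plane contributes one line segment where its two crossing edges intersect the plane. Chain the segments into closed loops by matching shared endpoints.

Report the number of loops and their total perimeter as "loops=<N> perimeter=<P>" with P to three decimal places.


Straddling triangles (8 of 12):
  (v4,v1,v0) [+--] → (-0.2124, -1.91, 0.291879)–(-0.2124, -1.91, -1.065)  len=1.3569
  (v2,v4,v0) [-+-] → (-0.2124, 0.523463, -1.065)–(-0.2124, -1.91, -1.065)  len=2.4335
  (v1,v7,v3) [-+-] → (-0.2124, -0.523463, 1.065)–(-0.2124, 1.91, 1.065)  len=2.4335
  (v5,v1,v4) [+-+] → (-0.2124, -1.91, 1.065)–(-0.2124, -1.91, 0.291879)  len=0.7731
  (v5,v7,v1) [++-] → (-0.2124, -0.523463, 1.065)–(-0.2124, -1.91, 1.065)  len=1.3865
  (v3,v7,v2) [-+-] → (-0.2124, 1.91, 1.065)–(-0.2124, 1.91, -0.291879)  len=1.3569
  (v6,v4,v2) [++-] → (-0.2124, 0.523463, -1.065)–(-0.2124, 1.91, -1.065)  len=1.3865
  (v2,v7,v6) [-++] → (-0.2124, 1.91, -0.291879)–(-0.2124, 1.91, -1.065)  len=0.7731

Chained into 1 loop(s):
  loop 1: 8 segments, perimeter = 11.9000
Total perimeter = 11.900

loops=1 perimeter=11.900


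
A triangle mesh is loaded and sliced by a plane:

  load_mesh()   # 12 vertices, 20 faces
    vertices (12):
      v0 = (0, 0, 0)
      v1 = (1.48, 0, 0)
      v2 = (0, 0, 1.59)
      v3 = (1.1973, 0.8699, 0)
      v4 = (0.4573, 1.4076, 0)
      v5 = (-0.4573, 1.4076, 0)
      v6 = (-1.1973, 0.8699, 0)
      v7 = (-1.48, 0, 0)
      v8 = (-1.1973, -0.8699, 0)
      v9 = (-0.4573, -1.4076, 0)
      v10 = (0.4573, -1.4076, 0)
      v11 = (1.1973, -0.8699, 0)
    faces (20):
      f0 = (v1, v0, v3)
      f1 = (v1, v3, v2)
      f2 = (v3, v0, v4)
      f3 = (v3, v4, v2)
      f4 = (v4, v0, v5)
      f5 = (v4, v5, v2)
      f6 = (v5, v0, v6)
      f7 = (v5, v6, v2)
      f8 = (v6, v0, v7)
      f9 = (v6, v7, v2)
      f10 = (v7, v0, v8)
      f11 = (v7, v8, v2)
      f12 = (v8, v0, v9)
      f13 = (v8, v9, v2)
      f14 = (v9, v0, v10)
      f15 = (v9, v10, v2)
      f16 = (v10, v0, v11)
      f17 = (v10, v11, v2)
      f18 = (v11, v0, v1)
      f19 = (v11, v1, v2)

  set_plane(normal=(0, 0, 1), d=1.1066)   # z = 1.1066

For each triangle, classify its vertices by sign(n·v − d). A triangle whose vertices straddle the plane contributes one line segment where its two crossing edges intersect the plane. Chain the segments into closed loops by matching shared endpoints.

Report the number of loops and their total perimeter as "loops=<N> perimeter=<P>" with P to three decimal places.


loops=1 perimeter=2.781

Straddling triangles (10 of 20):
  (v1,v3,v2) [--+] → (0.364009, 0.264471, 1.1066)–(0.449957, 0, 1.1066)  len=0.2781
  (v3,v4,v2) [--+] → (0.139031, 0.427946, 1.1066)–(0.364009, 0.264471, 1.1066)  len=0.2781
  (v4,v5,v2) [--+] → (-0.139031, 0.427946, 1.1066)–(0.139031, 0.427946, 1.1066)  len=0.2781
  (v5,v6,v2) [--+] → (-0.364009, 0.264471, 1.1066)–(-0.139031, 0.427946, 1.1066)  len=0.2781
  (v6,v7,v2) [--+] → (-0.449957, 0, 1.1066)–(-0.364009, 0.264471, 1.1066)  len=0.2781
  (v7,v8,v2) [--+] → (-0.364009, -0.264471, 1.1066)–(-0.449957, 0, 1.1066)  len=0.2781
  (v8,v9,v2) [--+] → (-0.139031, -0.427946, 1.1066)–(-0.364009, -0.264471, 1.1066)  len=0.2781
  (v9,v10,v2) [--+] → (0.139031, -0.427946, 1.1066)–(-0.139031, -0.427946, 1.1066)  len=0.2781
  (v10,v11,v2) [--+] → (0.364009, -0.264471, 1.1066)–(0.139031, -0.427946, 1.1066)  len=0.2781
  (v11,v1,v2) [--+] → (0.449957, 0, 1.1066)–(0.364009, -0.264471, 1.1066)  len=0.2781

Chained into 1 loop(s):
  loop 1: 10 segments, perimeter = 2.7809
Total perimeter = 2.781


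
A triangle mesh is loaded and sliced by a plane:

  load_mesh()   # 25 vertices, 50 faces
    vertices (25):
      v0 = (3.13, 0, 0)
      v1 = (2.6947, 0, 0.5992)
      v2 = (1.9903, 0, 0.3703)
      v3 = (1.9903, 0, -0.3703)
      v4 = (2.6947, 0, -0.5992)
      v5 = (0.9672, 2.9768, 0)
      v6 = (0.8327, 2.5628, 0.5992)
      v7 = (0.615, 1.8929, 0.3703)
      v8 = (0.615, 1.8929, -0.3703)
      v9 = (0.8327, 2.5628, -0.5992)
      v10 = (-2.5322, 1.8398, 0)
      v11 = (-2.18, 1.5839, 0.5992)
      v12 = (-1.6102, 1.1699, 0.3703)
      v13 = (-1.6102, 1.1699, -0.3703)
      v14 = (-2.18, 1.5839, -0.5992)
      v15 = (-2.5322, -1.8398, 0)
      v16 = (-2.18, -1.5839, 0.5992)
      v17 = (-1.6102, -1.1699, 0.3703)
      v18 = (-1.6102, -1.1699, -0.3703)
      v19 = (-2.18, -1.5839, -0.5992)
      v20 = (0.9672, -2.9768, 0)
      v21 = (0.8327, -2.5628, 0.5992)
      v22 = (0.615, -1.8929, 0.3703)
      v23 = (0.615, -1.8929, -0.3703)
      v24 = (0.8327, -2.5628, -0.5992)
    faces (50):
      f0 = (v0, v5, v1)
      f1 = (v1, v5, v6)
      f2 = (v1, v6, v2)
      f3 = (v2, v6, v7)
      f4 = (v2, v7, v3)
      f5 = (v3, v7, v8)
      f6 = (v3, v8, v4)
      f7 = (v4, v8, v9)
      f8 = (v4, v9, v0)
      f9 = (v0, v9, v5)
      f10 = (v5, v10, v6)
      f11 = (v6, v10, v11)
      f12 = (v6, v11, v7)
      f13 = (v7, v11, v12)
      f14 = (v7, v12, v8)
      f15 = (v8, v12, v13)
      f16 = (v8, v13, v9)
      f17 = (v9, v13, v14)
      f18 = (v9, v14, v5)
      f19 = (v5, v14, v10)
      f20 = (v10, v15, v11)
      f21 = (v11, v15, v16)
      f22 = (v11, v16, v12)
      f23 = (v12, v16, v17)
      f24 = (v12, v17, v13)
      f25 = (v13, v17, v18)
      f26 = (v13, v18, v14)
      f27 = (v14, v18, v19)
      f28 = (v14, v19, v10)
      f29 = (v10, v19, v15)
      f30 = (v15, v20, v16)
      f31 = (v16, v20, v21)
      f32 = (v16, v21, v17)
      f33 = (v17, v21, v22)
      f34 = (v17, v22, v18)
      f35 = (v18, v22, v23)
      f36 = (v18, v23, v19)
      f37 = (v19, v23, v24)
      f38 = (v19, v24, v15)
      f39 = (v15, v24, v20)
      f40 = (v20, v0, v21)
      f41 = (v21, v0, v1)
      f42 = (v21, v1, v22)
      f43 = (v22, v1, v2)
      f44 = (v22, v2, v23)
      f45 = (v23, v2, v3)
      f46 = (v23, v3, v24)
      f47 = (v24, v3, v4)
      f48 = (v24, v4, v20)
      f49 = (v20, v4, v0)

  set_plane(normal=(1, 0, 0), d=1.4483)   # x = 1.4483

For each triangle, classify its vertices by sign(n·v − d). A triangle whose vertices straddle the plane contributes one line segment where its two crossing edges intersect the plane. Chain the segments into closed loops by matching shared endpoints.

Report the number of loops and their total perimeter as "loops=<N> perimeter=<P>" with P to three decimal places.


loops=2 perimeter=8.855

Straddling triangles (20 of 50):
  (v0,v5,v1) [+-+] → (1.4483, 2.31463, 0)–(1.4483, 2.14778, 0.166874)  len=0.2360
  (v1,v5,v6) [+--] → (1.4483, 2.14778, 0.166874)–(1.4483, 1.71551, 0.5992)  len=0.6114
  (v1,v6,v2) [+-+] → (1.4483, 1.71551, 0.5992)–(1.4483, 1.19993, 0.477473)  len=0.5298
  (v2,v6,v7) [+--] → (1.4483, 1.19993, 0.477473)–(1.4483, 0.745984, 0.3703)  len=0.4664
  (v2,v7,v3) [+-+] → (1.4483, 0.745984, 0.3703)–(1.4483, 0.745984, -0.0784326)  len=0.4487
  (v3,v7,v8) [+--] → (1.4483, 0.745984, -0.0784326)–(1.4483, 0.745984, -0.3703)  len=0.2919
  (v3,v8,v4) [+-+] → (1.4483, 0.745984, -0.3703)–(1.4483, 1.13445, -0.462016)  len=0.3991
  (v4,v8,v9) [+--] → (1.4483, 1.13445, -0.462016)–(1.4483, 1.71551, -0.5992)  len=0.5970
  (v4,v9,v0) [+-+] → (1.4483, 1.71551, -0.5992)–(1.4483, 1.87605, -0.438634)  len=0.2271
  (v0,v9,v5) [+--] → (1.4483, 1.87605, -0.438634)–(1.4483, 2.31463, 0)  len=0.6203
  (v20,v0,v21) [-+-] → (1.4483, -2.31463, 0)–(1.4483, -1.87605, 0.438634)  len=0.6203
  (v21,v0,v1) [-++] → (1.4483, -1.87605, 0.438634)–(1.4483, -1.71551, 0.5992)  len=0.2271
  (v21,v1,v22) [-+-] → (1.4483, -1.71551, 0.5992)–(1.4483, -1.13445, 0.462016)  len=0.5970
  (v22,v1,v2) [-++] → (1.4483, -1.13445, 0.462016)–(1.4483, -0.745984, 0.3703)  len=0.3991
  (v22,v2,v23) [-+-] → (1.4483, -0.745984, 0.3703)–(1.4483, -0.745984, 0.0784326)  len=0.2919
  (v23,v2,v3) [-++] → (1.4483, -0.745984, 0.0784326)–(1.4483, -0.745984, -0.3703)  len=0.4487
  (v23,v3,v24) [-+-] → (1.4483, -0.745984, -0.3703)–(1.4483, -1.19993, -0.477473)  len=0.4664
  (v24,v3,v4) [-++] → (1.4483, -1.19993, -0.477473)–(1.4483, -1.71551, -0.5992)  len=0.5298
  (v24,v4,v20) [-+-] → (1.4483, -1.71551, -0.5992)–(1.4483, -2.14778, -0.166874)  len=0.6114
  (v20,v4,v0) [-++] → (1.4483, -2.14778, -0.166874)–(1.4483, -2.31463, 0)  len=0.2360

Chained into 2 loop(s):
  loop 1: 10 segments, perimeter = 4.4276
  loop 2: 10 segments, perimeter = 4.4276
Total perimeter = 8.855


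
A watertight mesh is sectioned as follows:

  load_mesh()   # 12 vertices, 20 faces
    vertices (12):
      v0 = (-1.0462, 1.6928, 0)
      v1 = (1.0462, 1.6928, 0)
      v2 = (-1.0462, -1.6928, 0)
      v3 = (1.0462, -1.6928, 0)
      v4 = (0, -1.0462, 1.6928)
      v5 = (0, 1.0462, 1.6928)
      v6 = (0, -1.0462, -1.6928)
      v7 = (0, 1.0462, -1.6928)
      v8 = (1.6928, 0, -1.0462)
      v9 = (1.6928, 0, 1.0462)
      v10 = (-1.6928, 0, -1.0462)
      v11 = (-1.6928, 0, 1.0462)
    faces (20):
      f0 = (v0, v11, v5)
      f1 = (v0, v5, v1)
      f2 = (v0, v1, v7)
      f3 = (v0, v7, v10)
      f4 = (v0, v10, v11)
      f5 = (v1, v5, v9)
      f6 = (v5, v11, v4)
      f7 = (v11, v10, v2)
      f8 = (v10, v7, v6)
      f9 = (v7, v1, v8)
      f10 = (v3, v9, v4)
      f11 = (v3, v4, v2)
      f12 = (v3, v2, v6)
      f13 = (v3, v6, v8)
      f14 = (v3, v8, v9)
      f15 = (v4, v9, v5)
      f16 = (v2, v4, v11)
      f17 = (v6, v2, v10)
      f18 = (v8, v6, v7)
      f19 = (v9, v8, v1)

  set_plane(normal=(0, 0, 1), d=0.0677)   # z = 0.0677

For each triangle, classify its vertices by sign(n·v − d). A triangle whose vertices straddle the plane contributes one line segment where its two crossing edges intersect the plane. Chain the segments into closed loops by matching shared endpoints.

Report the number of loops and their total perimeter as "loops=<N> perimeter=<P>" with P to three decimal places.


loops=1 perimeter=11.270

Straddling triangles (10 of 20):
  (v0,v11,v5) [-++] → (-1.08804, 1.58326, 0.0677)–(-1.00436, 1.66694, 0.0677)  len=0.1183
  (v0,v5,v1) [-+-] → (-1.00436, 1.66694, 0.0677)–(1.00436, 1.66694, 0.0677)  len=2.0087
  (v0,v10,v11) [--+] → (-1.6928, 0, 0.0677)–(-1.08804, 1.58326, 0.0677)  len=1.6948
  (v1,v5,v9) [-++] → (1.00436, 1.66694, 0.0677)–(1.08804, 1.58326, 0.0677)  len=0.1183
  (v11,v10,v2) [+--] → (-1.6928, 0, 0.0677)–(-1.08804, -1.58326, 0.0677)  len=1.6948
  (v3,v9,v4) [-++] → (1.08804, -1.58326, 0.0677)–(1.00436, -1.66694, 0.0677)  len=0.1183
  (v3,v4,v2) [-+-] → (1.00436, -1.66694, 0.0677)–(-1.00436, -1.66694, 0.0677)  len=2.0087
  (v3,v8,v9) [--+] → (1.6928, 0, 0.0677)–(1.08804, -1.58326, 0.0677)  len=1.6948
  (v2,v4,v11) [-++] → (-1.00436, -1.66694, 0.0677)–(-1.08804, -1.58326, 0.0677)  len=0.1183
  (v9,v8,v1) [+--] → (1.6928, 0, 0.0677)–(1.08804, 1.58326, 0.0677)  len=1.6948

Chained into 1 loop(s):
  loop 1: 10 segments, perimeter = 11.2701
Total perimeter = 11.270


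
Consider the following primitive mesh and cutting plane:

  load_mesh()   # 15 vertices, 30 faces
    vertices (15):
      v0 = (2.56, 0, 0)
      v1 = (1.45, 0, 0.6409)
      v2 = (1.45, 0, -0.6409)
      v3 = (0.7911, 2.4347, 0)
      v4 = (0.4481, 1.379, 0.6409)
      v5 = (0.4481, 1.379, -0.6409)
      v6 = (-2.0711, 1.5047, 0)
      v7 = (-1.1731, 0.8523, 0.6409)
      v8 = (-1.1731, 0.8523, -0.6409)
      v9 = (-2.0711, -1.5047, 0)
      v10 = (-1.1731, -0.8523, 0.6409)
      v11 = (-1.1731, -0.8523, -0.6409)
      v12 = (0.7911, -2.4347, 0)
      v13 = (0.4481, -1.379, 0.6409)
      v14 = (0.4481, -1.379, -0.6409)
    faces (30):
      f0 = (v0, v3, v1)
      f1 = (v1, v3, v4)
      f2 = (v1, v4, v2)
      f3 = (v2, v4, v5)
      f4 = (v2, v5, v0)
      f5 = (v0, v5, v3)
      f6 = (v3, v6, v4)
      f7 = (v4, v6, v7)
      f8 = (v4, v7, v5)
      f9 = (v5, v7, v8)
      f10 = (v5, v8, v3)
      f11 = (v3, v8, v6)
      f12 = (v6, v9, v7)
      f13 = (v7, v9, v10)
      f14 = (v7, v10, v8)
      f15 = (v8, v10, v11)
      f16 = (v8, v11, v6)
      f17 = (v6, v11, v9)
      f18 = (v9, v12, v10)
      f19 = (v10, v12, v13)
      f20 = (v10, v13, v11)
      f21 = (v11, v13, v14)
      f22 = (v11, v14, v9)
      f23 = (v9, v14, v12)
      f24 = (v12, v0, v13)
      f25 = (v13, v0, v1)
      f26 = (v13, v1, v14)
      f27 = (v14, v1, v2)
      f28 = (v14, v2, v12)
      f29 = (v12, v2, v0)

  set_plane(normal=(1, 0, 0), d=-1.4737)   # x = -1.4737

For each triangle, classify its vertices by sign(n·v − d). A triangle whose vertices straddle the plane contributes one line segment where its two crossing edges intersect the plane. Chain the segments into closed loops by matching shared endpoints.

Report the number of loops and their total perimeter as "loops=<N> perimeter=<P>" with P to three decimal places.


Straddling triangles (10 of 30):
  (v3,v6,v4) [+-+] → (-1.4737, 1.69881, 0)–(-1.4737, 1.47489, 0.151982)  len=0.2706
  (v4,v6,v7) [+-+] → (-1.4737, 1.47489, 0.151982)–(-1.4737, 1.07069, 0.426363)  len=0.4885
  (v3,v8,v6) [++-] → (-1.4737, 1.07069, -0.426363)–(-1.4737, 1.69881, 0)  len=0.7592
  (v6,v9,v7) [--+] → (-1.4737, 0.0633087, 0.426363)–(-1.4737, 1.07069, 0.426363)  len=1.0074
  (v7,v9,v10) [+-+] → (-1.4737, 0.0633087, 0.426363)–(-1.4737, -1.07069, 0.426363)  len=1.1340
  (v8,v11,v6) [++-] → (-1.4737, -0.0633087, -0.426363)–(-1.4737, 1.07069, -0.426363)  len=1.1340
  (v6,v11,v9) [-+-] → (-1.4737, -0.0633087, -0.426363)–(-1.4737, -1.07069, -0.426363)  len=1.0074
  (v9,v12,v10) [-++] → (-1.4737, -1.69881, 0)–(-1.4737, -1.07069, 0.426363)  len=0.7592
  (v11,v14,v9) [++-] → (-1.4737, -1.47489, -0.151982)–(-1.4737, -1.07069, -0.426363)  len=0.4885
  (v9,v14,v12) [-++] → (-1.4737, -1.47489, -0.151982)–(-1.4737, -1.69881, 0)  len=0.2706

Chained into 1 loop(s):
  loop 1: 10 segments, perimeter = 7.3194
Total perimeter = 7.319

loops=1 perimeter=7.319


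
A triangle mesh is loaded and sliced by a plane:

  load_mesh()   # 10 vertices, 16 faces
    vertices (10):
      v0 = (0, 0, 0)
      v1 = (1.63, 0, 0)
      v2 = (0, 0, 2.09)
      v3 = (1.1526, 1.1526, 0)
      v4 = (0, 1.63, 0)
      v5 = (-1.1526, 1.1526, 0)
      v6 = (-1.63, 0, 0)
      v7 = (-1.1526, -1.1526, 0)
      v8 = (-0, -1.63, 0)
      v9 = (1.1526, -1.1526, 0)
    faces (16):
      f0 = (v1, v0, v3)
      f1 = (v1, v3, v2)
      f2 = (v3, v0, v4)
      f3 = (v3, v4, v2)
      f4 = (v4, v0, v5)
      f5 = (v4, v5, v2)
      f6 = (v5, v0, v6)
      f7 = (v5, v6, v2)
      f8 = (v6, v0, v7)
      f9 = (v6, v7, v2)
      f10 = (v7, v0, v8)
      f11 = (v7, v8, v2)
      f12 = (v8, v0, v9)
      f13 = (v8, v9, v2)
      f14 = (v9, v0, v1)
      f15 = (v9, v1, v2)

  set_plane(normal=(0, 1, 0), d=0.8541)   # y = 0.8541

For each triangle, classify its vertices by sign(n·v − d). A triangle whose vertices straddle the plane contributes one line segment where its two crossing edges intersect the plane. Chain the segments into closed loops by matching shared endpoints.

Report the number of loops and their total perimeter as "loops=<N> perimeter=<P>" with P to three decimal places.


loops=1 perimeter=5.859

Straddling triangles (8 of 16):
  (v1,v0,v3) [--+] → (0.8541, 0.8541, 0)–(1.27624, 0.8541, 0)  len=0.4221
  (v1,v3,v2) [-+-] → (1.27624, 0.8541, 0)–(0.8541, 0.8541, 0.541268)  len=0.6864
  (v3,v0,v4) [+-+] → (0.8541, 0.8541, 0)–(0, 0.8541, 0)  len=0.8541
  (v3,v4,v2) [++-] → (0, 0.8541, 0.994866)–(0.8541, 0.8541, 0.541268)  len=0.9671
  (v4,v0,v5) [+-+] → (0, 0.8541, 0)–(-0.8541, 0.8541, 0)  len=0.8541
  (v4,v5,v2) [++-] → (-0.8541, 0.8541, 0.541268)–(0, 0.8541, 0.994866)  len=0.9671
  (v5,v0,v6) [+--] → (-0.8541, 0.8541, 0)–(-1.27624, 0.8541, 0)  len=0.4221
  (v5,v6,v2) [+--] → (-1.27624, 0.8541, 0)–(-0.8541, 0.8541, 0.541268)  len=0.6864

Chained into 1 loop(s):
  loop 1: 8 segments, perimeter = 5.8595
Total perimeter = 5.859


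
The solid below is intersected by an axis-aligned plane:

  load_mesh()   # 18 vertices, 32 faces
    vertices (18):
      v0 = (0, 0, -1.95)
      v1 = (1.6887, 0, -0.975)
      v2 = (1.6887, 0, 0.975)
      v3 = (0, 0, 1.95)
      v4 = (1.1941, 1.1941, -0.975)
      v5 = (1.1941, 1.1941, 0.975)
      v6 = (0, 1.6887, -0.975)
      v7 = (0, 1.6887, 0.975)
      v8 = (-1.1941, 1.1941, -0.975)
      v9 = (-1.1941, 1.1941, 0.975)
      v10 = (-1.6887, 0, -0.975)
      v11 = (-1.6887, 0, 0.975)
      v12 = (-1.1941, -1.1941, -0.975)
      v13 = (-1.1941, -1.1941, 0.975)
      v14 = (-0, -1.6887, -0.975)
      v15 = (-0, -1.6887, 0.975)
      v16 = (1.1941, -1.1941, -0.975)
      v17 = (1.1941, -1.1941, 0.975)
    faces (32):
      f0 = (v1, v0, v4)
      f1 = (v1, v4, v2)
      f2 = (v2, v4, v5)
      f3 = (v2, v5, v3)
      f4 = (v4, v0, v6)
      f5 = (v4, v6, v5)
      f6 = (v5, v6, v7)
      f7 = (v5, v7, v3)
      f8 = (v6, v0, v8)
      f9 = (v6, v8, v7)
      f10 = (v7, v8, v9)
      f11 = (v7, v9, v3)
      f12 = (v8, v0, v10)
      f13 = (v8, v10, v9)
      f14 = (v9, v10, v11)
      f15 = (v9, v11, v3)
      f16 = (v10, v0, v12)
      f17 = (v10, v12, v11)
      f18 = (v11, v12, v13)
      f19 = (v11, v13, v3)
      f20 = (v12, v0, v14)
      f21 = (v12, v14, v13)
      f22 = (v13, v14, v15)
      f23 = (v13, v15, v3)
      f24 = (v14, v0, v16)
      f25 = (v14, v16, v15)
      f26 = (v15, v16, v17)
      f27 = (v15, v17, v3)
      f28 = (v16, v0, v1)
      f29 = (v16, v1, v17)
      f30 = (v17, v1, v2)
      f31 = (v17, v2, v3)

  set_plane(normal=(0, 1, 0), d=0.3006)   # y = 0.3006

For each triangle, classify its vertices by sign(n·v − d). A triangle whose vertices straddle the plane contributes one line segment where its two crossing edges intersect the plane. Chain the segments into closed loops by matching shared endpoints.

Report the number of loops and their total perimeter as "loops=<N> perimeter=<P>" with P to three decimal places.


Straddling triangles (12 of 32):
  (v1,v0,v4) [--+] → (0.3006, 0.3006, -1.70456)–(1.56419, 0.3006, -0.975)  len=1.4591
  (v1,v4,v2) [-+-] → (1.56419, 0.3006, -0.975)–(1.56419, 0.3006, 0.484111)  len=1.4591
  (v2,v4,v5) [-++] → (1.56419, 0.3006, 0.484111)–(1.56419, 0.3006, 0.975)  len=0.4909
  (v2,v5,v3) [-+-] → (1.56419, 0.3006, 0.975)–(0.3006, 0.3006, 1.70456)  len=1.4591
  (v4,v0,v6) [+-+] → (0.3006, 0.3006, -1.70456)–(0, 0.3006, -1.77644)  len=0.3091
  (v5,v7,v3) [++-] → (0, 0.3006, 1.77644)–(0.3006, 0.3006, 1.70456)  len=0.3091
  (v6,v0,v8) [+-+] → (0, 0.3006, -1.77644)–(-0.3006, 0.3006, -1.70456)  len=0.3091
  (v7,v9,v3) [++-] → (-0.3006, 0.3006, 1.70456)–(0, 0.3006, 1.77644)  len=0.3091
  (v8,v0,v10) [+--] → (-0.3006, 0.3006, -1.70456)–(-1.56419, 0.3006, -0.975)  len=1.4591
  (v8,v10,v9) [+-+] → (-1.56419, 0.3006, -0.975)–(-1.56419, 0.3006, -0.484111)  len=0.4909
  (v9,v10,v11) [+--] → (-1.56419, 0.3006, -0.484111)–(-1.56419, 0.3006, 0.975)  len=1.4591
  (v9,v11,v3) [+--] → (-1.56419, 0.3006, 0.975)–(-0.3006, 0.3006, 1.70456)  len=1.4591

Chained into 1 loop(s):
  loop 1: 12 segments, perimeter = 10.9726
Total perimeter = 10.973

loops=1 perimeter=10.973


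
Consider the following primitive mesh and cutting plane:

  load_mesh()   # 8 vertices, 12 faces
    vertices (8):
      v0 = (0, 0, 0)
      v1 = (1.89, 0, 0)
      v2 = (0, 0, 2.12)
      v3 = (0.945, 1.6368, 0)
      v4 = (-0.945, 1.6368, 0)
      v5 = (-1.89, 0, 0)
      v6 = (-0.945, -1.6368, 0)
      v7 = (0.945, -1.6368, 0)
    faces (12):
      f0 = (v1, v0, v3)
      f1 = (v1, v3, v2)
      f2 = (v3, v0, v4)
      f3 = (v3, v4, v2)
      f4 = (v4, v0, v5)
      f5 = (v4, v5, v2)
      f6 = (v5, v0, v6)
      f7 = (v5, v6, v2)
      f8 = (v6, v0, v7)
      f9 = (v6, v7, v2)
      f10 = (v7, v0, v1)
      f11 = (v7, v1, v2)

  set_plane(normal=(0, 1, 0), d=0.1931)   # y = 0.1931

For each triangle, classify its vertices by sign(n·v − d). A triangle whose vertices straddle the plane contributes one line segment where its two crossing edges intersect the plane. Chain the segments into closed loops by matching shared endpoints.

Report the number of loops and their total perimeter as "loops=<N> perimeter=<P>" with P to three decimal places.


Straddling triangles (6 of 12):
  (v1,v0,v3) [--+] → (0.111486, 0.1931, 0)–(1.77851, 0.1931, 0)  len=1.6670
  (v1,v3,v2) [-+-] → (1.77851, 0.1931, 0)–(0.111486, 0.1931, 1.86989)  len=2.5051
  (v3,v0,v4) [+-+] → (0.111486, 0.1931, 0)–(-0.111486, 0.1931, 0)  len=0.2230
  (v3,v4,v2) [++-] → (-0.111486, 0.1931, 1.86989)–(0.111486, 0.1931, 1.86989)  len=0.2230
  (v4,v0,v5) [+--] → (-0.111486, 0.1931, 0)–(-1.77851, 0.1931, 0)  len=1.6670
  (v4,v5,v2) [+--] → (-1.77851, 0.1931, 0)–(-0.111486, 0.1931, 1.86989)  len=2.5051

Chained into 1 loop(s):
  loop 1: 6 segments, perimeter = 8.7902
Total perimeter = 8.790

loops=1 perimeter=8.790


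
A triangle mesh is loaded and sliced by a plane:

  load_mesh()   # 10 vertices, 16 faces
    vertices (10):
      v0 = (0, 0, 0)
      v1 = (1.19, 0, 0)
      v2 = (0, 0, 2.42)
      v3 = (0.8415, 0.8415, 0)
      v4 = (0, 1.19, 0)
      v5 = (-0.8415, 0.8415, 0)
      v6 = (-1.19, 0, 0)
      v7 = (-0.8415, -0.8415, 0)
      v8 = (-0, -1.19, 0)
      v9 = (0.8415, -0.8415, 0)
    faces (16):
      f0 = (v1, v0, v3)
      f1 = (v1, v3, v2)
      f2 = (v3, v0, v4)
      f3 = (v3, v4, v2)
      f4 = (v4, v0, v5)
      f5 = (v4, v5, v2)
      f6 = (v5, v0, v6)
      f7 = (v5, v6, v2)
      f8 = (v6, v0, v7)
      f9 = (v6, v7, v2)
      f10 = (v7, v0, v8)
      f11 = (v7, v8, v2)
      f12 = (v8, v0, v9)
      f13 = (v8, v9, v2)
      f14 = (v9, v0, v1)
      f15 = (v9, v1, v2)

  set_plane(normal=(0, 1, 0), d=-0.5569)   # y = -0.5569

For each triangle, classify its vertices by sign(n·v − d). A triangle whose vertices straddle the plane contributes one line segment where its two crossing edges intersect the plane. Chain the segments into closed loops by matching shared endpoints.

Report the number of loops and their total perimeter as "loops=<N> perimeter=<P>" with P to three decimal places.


Straddling triangles (8 of 16):
  (v6,v0,v7) [++-] → (-0.5569, -0.5569, 0)–(-0.959365, -0.5569, 0)  len=0.4025
  (v6,v7,v2) [+-+] → (-0.959365, -0.5569, 0)–(-0.5569, -0.5569, 0.818458)  len=0.9121
  (v7,v0,v8) [-+-] → (-0.5569, -0.5569, 0)–(0, -0.5569, 0)  len=0.5569
  (v7,v8,v2) [--+] → (0, -0.5569, 1.28748)–(-0.5569, -0.5569, 0.818458)  len=0.7281
  (v8,v0,v9) [-+-] → (0, -0.5569, 0)–(0.5569, -0.5569, 0)  len=0.5569
  (v8,v9,v2) [--+] → (0.5569, -0.5569, 0.818458)–(0, -0.5569, 1.28748)  len=0.7281
  (v9,v0,v1) [-++] → (0.5569, -0.5569, 0)–(0.959365, -0.5569, 0)  len=0.4025
  (v9,v1,v2) [-++] → (0.959365, -0.5569, 0)–(0.5569, -0.5569, 0.818458)  len=0.9121

Chained into 1 loop(s):
  loop 1: 8 segments, perimeter = 5.1990
Total perimeter = 5.199

loops=1 perimeter=5.199


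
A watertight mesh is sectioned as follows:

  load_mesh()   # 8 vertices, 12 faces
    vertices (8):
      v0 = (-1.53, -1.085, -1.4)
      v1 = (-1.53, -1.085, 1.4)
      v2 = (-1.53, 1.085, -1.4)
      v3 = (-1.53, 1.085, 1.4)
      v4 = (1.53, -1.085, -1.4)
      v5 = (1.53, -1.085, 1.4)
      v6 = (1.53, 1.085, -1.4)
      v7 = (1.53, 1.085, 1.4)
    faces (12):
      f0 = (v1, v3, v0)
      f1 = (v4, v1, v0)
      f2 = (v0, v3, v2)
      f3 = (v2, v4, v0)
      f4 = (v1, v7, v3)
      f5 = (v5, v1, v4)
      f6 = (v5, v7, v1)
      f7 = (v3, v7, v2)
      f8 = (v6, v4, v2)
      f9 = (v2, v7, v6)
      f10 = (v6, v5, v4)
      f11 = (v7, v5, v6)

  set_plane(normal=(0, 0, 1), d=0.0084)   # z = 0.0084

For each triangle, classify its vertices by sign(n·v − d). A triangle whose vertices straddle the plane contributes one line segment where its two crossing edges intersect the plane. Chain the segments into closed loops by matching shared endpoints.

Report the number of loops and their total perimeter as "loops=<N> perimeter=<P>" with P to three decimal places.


loops=1 perimeter=10.460

Straddling triangles (8 of 12):
  (v1,v3,v0) [++-] → (-1.53, 0.00651, 0.0084)–(-1.53, -1.085, 0.0084)  len=1.0915
  (v4,v1,v0) [-+-] → (-0.00918, -1.085, 0.0084)–(-1.53, -1.085, 0.0084)  len=1.5208
  (v0,v3,v2) [-+-] → (-1.53, 0.00651, 0.0084)–(-1.53, 1.085, 0.0084)  len=1.0785
  (v5,v1,v4) [++-] → (-0.00918, -1.085, 0.0084)–(1.53, -1.085, 0.0084)  len=1.5392
  (v3,v7,v2) [++-] → (0.00918, 1.085, 0.0084)–(-1.53, 1.085, 0.0084)  len=1.5392
  (v2,v7,v6) [-+-] → (0.00918, 1.085, 0.0084)–(1.53, 1.085, 0.0084)  len=1.5208
  (v6,v5,v4) [-+-] → (1.53, -0.00651, 0.0084)–(1.53, -1.085, 0.0084)  len=1.0785
  (v7,v5,v6) [++-] → (1.53, -0.00651, 0.0084)–(1.53, 1.085, 0.0084)  len=1.0915

Chained into 1 loop(s):
  loop 1: 8 segments, perimeter = 10.4600
Total perimeter = 10.460


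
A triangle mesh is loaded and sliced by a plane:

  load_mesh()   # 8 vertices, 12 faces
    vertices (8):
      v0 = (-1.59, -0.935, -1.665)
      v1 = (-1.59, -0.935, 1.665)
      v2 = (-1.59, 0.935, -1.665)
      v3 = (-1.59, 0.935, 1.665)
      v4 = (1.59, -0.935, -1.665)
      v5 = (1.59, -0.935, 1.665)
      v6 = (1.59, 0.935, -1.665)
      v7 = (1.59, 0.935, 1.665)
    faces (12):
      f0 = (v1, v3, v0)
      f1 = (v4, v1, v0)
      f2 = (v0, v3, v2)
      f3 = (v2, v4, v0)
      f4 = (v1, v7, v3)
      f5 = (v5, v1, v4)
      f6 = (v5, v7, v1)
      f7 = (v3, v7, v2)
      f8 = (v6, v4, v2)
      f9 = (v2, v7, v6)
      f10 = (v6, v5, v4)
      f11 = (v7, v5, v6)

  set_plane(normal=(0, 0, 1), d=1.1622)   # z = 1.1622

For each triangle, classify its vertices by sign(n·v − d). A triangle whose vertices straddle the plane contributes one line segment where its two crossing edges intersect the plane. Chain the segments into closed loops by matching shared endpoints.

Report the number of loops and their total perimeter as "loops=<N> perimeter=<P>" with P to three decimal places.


loops=1 perimeter=10.100

Straddling triangles (8 of 12):
  (v1,v3,v0) [++-] → (-1.59, 0.652647, 1.1622)–(-1.59, -0.935, 1.1622)  len=1.5876
  (v4,v1,v0) [-+-] → (-1.10985, -0.935, 1.1622)–(-1.59, -0.935, 1.1622)  len=0.4802
  (v0,v3,v2) [-+-] → (-1.59, 0.652647, 1.1622)–(-1.59, 0.935, 1.1622)  len=0.2824
  (v5,v1,v4) [++-] → (-1.10985, -0.935, 1.1622)–(1.59, -0.935, 1.1622)  len=2.6998
  (v3,v7,v2) [++-] → (1.10985, 0.935, 1.1622)–(-1.59, 0.935, 1.1622)  len=2.6998
  (v2,v7,v6) [-+-] → (1.10985, 0.935, 1.1622)–(1.59, 0.935, 1.1622)  len=0.4802
  (v6,v5,v4) [-+-] → (1.59, -0.652647, 1.1622)–(1.59, -0.935, 1.1622)  len=0.2824
  (v7,v5,v6) [++-] → (1.59, -0.652647, 1.1622)–(1.59, 0.935, 1.1622)  len=1.5876

Chained into 1 loop(s):
  loop 1: 8 segments, perimeter = 10.1000
Total perimeter = 10.100


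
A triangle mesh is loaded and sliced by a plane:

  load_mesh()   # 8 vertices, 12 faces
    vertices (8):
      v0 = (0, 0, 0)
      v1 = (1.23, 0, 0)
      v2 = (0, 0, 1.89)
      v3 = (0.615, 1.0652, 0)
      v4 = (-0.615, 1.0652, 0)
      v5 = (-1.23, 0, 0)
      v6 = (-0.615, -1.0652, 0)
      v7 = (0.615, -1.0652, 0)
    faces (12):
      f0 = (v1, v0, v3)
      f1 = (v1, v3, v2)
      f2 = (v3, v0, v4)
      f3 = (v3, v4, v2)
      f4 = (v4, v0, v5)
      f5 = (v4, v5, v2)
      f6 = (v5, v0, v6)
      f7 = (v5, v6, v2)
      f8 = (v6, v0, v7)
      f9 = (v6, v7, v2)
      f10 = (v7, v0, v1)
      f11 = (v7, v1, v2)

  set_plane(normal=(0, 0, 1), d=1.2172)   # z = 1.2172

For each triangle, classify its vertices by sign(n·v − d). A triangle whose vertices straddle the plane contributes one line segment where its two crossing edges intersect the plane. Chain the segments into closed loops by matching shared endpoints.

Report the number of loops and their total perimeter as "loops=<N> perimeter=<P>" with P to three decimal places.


Straddling triangles (6 of 12):
  (v1,v3,v2) [--+] → (0.218927, 0.379189, 1.2172)–(0.437854, 0, 1.2172)  len=0.4379
  (v3,v4,v2) [--+] → (-0.218927, 0.379189, 1.2172)–(0.218927, 0.379189, 1.2172)  len=0.4379
  (v4,v5,v2) [--+] → (-0.437854, 0, 1.2172)–(-0.218927, 0.379189, 1.2172)  len=0.4379
  (v5,v6,v2) [--+] → (-0.218927, -0.379189, 1.2172)–(-0.437854, 0, 1.2172)  len=0.4379
  (v6,v7,v2) [--+] → (0.218927, -0.379189, 1.2172)–(-0.218927, -0.379189, 1.2172)  len=0.4379
  (v7,v1,v2) [--+] → (0.437854, 0, 1.2172)–(0.218927, -0.379189, 1.2172)  len=0.4379

Chained into 1 loop(s):
  loop 1: 6 segments, perimeter = 2.6271
Total perimeter = 2.627

loops=1 perimeter=2.627


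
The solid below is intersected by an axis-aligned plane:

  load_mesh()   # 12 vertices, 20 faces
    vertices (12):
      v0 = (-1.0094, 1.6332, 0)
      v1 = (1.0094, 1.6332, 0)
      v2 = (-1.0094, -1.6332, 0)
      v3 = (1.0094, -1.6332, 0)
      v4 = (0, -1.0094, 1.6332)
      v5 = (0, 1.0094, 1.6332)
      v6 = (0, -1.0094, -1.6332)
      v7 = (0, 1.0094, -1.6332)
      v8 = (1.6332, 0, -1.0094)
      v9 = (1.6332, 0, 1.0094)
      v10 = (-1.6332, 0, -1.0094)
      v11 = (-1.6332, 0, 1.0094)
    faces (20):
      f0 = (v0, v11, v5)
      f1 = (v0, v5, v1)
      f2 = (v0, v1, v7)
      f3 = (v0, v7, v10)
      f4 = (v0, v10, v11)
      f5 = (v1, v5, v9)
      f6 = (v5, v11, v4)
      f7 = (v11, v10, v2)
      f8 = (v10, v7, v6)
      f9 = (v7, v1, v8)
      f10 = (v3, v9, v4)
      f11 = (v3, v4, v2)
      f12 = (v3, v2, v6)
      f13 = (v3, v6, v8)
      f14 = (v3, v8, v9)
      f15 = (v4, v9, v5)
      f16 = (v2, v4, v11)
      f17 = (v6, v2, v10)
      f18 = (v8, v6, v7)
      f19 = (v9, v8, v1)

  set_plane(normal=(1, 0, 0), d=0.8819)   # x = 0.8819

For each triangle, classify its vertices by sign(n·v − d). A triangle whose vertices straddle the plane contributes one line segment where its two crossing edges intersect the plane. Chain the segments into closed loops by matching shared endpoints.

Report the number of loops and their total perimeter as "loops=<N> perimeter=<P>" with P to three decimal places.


Straddling triangles (10 of 20):
  (v0,v5,v1) [--+] → (0.8819, 1.55441, 0.206294)–(0.8819, 1.6332, 0)  len=0.2208
  (v0,v1,v7) [-+-] → (0.8819, 1.6332, 0)–(0.8819, 1.55441, -0.206294)  len=0.2208
  (v1,v5,v9) [+-+] → (0.8819, 1.55441, 0.206294)–(0.8819, 0.464341, 1.29636)  len=1.5416
  (v7,v1,v8) [-++] → (0.8819, 1.55441, -0.206294)–(0.8819, 0.464341, -1.29636)  len=1.5416
  (v3,v9,v4) [++-] → (0.8819, -0.464341, 1.29636)–(0.8819, -1.55441, 0.206294)  len=1.5416
  (v3,v4,v2) [+--] → (0.8819, -1.55441, 0.206294)–(0.8819, -1.6332, 0)  len=0.2208
  (v3,v2,v6) [+--] → (0.8819, -1.6332, 0)–(0.8819, -1.55441, -0.206294)  len=0.2208
  (v3,v6,v8) [+-+] → (0.8819, -1.55441, -0.206294)–(0.8819, -0.464341, -1.29636)  len=1.5416
  (v4,v9,v5) [-+-] → (0.8819, -0.464341, 1.29636)–(0.8819, 0.464341, 1.29636)  len=0.9287
  (v8,v6,v7) [+--] → (0.8819, -0.464341, -1.29636)–(0.8819, 0.464341, -1.29636)  len=0.9287

Chained into 1 loop(s):
  loop 1: 10 segments, perimeter = 8.9070
Total perimeter = 8.907

loops=1 perimeter=8.907


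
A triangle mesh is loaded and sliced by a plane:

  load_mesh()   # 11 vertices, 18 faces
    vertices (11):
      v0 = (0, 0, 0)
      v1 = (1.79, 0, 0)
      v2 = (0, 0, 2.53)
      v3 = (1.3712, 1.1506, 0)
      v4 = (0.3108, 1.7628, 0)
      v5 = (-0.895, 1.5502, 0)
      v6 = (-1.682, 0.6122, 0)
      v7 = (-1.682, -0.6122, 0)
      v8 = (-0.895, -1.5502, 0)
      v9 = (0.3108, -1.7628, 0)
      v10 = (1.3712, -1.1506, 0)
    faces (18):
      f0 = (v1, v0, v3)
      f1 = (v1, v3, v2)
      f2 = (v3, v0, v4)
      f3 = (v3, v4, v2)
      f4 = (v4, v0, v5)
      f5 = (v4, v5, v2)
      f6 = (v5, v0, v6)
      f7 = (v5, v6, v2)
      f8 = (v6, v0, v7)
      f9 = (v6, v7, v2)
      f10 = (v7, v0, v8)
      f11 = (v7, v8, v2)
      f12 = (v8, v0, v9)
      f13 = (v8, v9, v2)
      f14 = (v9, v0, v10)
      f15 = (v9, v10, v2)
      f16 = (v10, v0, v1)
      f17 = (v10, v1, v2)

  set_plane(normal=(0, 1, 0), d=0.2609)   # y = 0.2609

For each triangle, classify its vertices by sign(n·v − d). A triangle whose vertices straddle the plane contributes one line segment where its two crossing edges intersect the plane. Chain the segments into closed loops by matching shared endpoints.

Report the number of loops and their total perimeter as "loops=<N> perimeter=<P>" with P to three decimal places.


loops=1 perimeter=8.915

Straddling triangles (10 of 18):
  (v1,v0,v3) [--+] → (0.310921, 0.2609, 0)–(1.69504, 0.2609, 0)  len=1.3841
  (v1,v3,v2) [-+-] → (1.69504, 0.2609, 0)–(0.310921, 0.2609, 1.95632)  len=2.3964
  (v3,v0,v4) [+-+] → (0.310921, 0.2609, 0)–(0.0459994, 0.2609, 0)  len=0.2649
  (v3,v4,v2) [++-] → (0.0459994, 0.2609, 2.15555)–(0.310921, 0.2609, 1.95632)  len=0.3315
  (v4,v0,v5) [+-+] → (0.0459994, 0.2609, 0)–(-0.150629, 0.2609, 0)  len=0.1966
  (v4,v5,v2) [++-] → (-0.150629, 0.2609, 2.1042)–(0.0459994, 0.2609, 2.15555)  len=0.2032
  (v5,v0,v6) [+-+] → (-0.150629, 0.2609, 0)–(-0.716814, 0.2609, 0)  len=0.5662
  (v5,v6,v2) [++-] → (-0.716814, 0.2609, 1.4518)–(-0.150629, 0.2609, 2.1042)  len=0.8638
  (v6,v0,v7) [+--] → (-0.716814, 0.2609, 0)–(-1.682, 0.2609, 0)  len=0.9652
  (v6,v7,v2) [+--] → (-1.682, 0.2609, 0)–(-0.716814, 0.2609, 1.4518)  len=1.7434

Chained into 1 loop(s):
  loop 1: 10 segments, perimeter = 8.9154
Total perimeter = 8.915


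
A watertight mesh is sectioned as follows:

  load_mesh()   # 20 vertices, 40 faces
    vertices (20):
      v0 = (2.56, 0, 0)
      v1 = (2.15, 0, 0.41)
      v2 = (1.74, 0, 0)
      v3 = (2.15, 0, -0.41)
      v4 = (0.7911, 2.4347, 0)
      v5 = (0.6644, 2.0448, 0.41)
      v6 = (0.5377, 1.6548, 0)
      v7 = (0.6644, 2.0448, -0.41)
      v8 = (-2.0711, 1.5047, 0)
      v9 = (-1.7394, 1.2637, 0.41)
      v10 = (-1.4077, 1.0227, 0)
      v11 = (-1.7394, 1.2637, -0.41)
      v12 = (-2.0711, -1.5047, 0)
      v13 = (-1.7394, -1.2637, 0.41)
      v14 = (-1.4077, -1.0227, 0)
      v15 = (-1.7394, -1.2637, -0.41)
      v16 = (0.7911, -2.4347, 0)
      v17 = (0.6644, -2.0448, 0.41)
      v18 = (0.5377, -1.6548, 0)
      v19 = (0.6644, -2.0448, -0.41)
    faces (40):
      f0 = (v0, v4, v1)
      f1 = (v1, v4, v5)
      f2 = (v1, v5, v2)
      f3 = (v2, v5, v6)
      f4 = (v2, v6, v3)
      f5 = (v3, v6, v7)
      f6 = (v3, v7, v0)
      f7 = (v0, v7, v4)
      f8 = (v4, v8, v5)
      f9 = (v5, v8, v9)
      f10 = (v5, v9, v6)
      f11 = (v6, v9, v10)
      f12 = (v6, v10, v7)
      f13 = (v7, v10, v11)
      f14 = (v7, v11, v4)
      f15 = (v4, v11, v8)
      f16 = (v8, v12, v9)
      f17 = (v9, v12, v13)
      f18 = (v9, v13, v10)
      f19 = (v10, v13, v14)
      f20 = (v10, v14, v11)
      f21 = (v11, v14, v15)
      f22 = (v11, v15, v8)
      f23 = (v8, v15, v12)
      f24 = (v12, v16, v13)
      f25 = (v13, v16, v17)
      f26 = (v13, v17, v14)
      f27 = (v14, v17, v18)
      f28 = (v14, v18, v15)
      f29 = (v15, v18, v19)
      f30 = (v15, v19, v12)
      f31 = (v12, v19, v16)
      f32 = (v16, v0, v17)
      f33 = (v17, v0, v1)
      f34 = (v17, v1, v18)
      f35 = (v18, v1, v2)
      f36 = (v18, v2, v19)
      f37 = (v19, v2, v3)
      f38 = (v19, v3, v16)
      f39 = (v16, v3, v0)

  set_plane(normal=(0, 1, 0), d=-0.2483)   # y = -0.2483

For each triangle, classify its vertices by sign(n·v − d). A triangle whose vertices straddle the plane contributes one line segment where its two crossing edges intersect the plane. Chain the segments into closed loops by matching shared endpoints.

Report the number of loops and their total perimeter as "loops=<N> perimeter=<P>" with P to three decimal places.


loops=2 perimeter=4.429

Straddling triangles (16 of 40):
  (v8,v12,v9) [+-+] → (-2.0711, -0.2483, 0)–(-1.92056, -0.2483, 0.186073)  len=0.2393
  (v9,v12,v13) [+--] → (-1.92056, -0.2483, 0.186073)–(-1.7394, -0.2483, 0.41)  len=0.2880
  (v9,v13,v10) [+-+] → (-1.7394, -0.2483, 0.41)–(-1.59209, -0.2483, 0.227917)  len=0.2342
  (v10,v13,v14) [+--] → (-1.59209, -0.2483, 0.227917)–(-1.4077, -0.2483, 0)  len=0.2932
  (v10,v14,v11) [+-+] → (-1.4077, -0.2483, 0)–(-1.52005, -0.2483, -0.138866)  len=0.1786
  (v11,v14,v15) [+--] → (-1.52005, -0.2483, -0.138866)–(-1.7394, -0.2483, -0.41)  len=0.3488
  (v11,v15,v8) [+-+] → (-1.7394, -0.2483, -0.41)–(-1.86106, -0.2483, -0.259619)  len=0.1934
  (v8,v15,v12) [+--] → (-1.86106, -0.2483, -0.259619)–(-2.0711, -0.2483, 0)  len=0.3339
  (v16,v0,v17) [-+-] → (2.3796, -0.2483, 0)–(2.32982, -0.2483, 0.0497863)  len=0.0704
  (v17,v0,v1) [-++] → (2.32982, -0.2483, 0.0497863)–(1.9696, -0.2483, 0.41)  len=0.5094
  (v17,v1,v18) [-+-] → (1.9696, -0.2483, 0.41)–(1.90808, -0.2483, 0.34848)  len=0.0870
  (v18,v1,v2) [-++] → (1.90808, -0.2483, 0.34848)–(1.5596, -0.2483, 0)  len=0.4928
  (v18,v2,v19) [-+-] → (1.5596, -0.2483, 0)–(1.60939, -0.2483, -0.0497863)  len=0.0704
  (v19,v2,v3) [-++] → (1.60939, -0.2483, -0.0497863)–(1.9696, -0.2483, -0.41)  len=0.5094
  (v19,v3,v16) [-+-] → (1.9696, -0.2483, -0.41)–(2.01141, -0.2483, -0.368187)  len=0.0591
  (v16,v3,v0) [-++] → (2.01141, -0.2483, -0.368187)–(2.3796, -0.2483, 0)  len=0.5207

Chained into 2 loop(s):
  loop 1: 8 segments, perimeter = 2.1095
  loop 2: 8 segments, perimeter = 2.3193
Total perimeter = 4.429
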